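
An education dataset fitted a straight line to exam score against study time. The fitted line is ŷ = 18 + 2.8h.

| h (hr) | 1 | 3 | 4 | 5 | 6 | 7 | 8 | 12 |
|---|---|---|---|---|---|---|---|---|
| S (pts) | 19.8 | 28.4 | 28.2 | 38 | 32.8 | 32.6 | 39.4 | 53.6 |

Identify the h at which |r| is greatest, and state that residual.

h = 5, r = 6

h=1: ŷ = 18 + 2.8·1 = 20.8; r = 19.8 − 20.8 = -1
h=3: ŷ = 18 + 2.8·3 = 26.4; r = 28.4 − 26.4 = 2
h=4: ŷ = 18 + 2.8·4 = 29.2; r = 28.2 − 29.2 = -1
h=5: ŷ = 18 + 2.8·5 = 32; r = 38 − 32 = 6
h=6: ŷ = 18 + 2.8·6 = 34.8; r = 32.8 − 34.8 = -2
h=7: ŷ = 18 + 2.8·7 = 37.6; r = 32.6 − 37.6 = -5
h=8: ŷ = 18 + 2.8·8 = 40.4; r = 39.4 − 40.4 = -1
h=12: ŷ = 18 + 2.8·12 = 51.6; r = 53.6 − 51.6 = 2
Largest |r| is 6 at h = 5, residual 6.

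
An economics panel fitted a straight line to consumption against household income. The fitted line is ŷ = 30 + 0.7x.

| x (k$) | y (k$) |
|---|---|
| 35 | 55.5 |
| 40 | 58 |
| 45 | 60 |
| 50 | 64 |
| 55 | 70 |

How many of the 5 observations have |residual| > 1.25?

2

x=35: ŷ = 30 + 0.7·35 = 54.5; e = 55.5 − 54.5 = 1
x=40: ŷ = 30 + 0.7·40 = 58; e = 58 − 58 = 0
x=45: ŷ = 30 + 0.7·45 = 61.5; e = 60 − 61.5 = -1.5
x=50: ŷ = 30 + 0.7·50 = 65; e = 64 − 65 = -1
x=55: ŷ = 30 + 0.7·55 = 68.5; e = 70 − 68.5 = 1.5
|e| > 1.25: x=45 (|e|=1.5), x=55 (|e|=1.5) → 2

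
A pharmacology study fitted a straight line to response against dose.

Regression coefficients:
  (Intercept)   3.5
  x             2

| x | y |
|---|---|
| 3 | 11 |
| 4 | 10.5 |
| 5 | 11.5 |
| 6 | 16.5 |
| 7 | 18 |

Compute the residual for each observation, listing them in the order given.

x=3: ŷ = 3.5 + 2·3 = 9.5; e = 11 − 9.5 = 1.5
x=4: ŷ = 3.5 + 2·4 = 11.5; e = 10.5 − 11.5 = -1
x=5: ŷ = 3.5 + 2·5 = 13.5; e = 11.5 − 13.5 = -2
x=6: ŷ = 3.5 + 2·6 = 15.5; e = 16.5 − 15.5 = 1
x=7: ŷ = 3.5 + 2·7 = 17.5; e = 18 − 17.5 = 0.5

1.5, -1, -2, 1, 0.5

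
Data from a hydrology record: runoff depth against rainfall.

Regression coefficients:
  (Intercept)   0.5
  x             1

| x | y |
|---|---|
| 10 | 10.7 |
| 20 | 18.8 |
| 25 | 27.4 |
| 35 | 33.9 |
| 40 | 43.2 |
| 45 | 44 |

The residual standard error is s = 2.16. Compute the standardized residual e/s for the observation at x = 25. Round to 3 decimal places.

ŷ = 0.5 + 25 = 25.5
e = 27.4 − 25.5 = 1.9
e/s = 1.9 / 2.16 = 0.880

0.880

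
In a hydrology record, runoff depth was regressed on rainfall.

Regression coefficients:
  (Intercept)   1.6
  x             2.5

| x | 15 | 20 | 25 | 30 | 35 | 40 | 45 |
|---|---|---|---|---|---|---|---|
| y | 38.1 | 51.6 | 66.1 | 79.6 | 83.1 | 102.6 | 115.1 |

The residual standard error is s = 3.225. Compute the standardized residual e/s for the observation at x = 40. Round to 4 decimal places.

0.3101

ŷ = 1.6 + 2.5·40 = 101.6
e = 102.6 − 101.6 = 1
e/s = 1 / 3.225 = 0.3101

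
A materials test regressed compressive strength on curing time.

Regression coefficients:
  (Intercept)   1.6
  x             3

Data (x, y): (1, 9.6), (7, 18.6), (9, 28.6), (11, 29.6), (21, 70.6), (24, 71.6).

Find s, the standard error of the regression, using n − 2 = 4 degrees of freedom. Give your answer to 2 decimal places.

x=1: ŷ = 1.6 + 3·1 = 4.6; e = 9.6 − 4.6 = 5
x=7: ŷ = 1.6 + 3·7 = 22.6; e = 18.6 − 22.6 = -4
x=9: ŷ = 1.6 + 3·9 = 28.6; e = 28.6 − 28.6 = 0
x=11: ŷ = 1.6 + 3·11 = 34.6; e = 29.6 − 34.6 = -5
x=21: ŷ = 1.6 + 3·21 = 64.6; e = 70.6 − 64.6 = 6
x=24: ŷ = 1.6 + 3·24 = 73.6; e = 71.6 − 73.6 = -2
SSE = 25 + 16 + 0 + 25 + 36 + 4 = 106
s = √(106/4) = √26.5 ≈ 5.15

s = 5.15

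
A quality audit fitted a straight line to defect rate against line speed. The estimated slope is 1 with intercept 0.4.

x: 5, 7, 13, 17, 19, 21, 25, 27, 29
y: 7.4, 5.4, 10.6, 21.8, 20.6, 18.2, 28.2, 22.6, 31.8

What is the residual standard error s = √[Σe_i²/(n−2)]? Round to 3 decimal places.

s = 3.454

x=5: ŷ = 0.4 + 5 = 5.4; e = 7.4 − 5.4 = 2
x=7: ŷ = 0.4 + 7 = 7.4; e = 5.4 − 7.4 = -2
x=13: ŷ = 0.4 + 13 = 13.4; e = 10.6 − 13.4 = -2.8
x=17: ŷ = 0.4 + 17 = 17.4; e = 21.8 − 17.4 = 4.4
x=19: ŷ = 0.4 + 19 = 19.4; e = 20.6 − 19.4 = 1.2
x=21: ŷ = 0.4 + 21 = 21.4; e = 18.2 − 21.4 = -3.2
x=25: ŷ = 0.4 + 25 = 25.4; e = 28.2 − 25.4 = 2.8
x=27: ŷ = 0.4 + 27 = 27.4; e = 22.6 − 27.4 = -4.8
x=29: ŷ = 0.4 + 29 = 29.4; e = 31.8 − 29.4 = 2.4
SSE = 4 + 4 + 7.84 + 19.36 + 1.44 + 10.24 + 7.84 + 23.04 + 5.76 = 83.52
s = √(83.52/7) = √11.9314 ≈ 3.454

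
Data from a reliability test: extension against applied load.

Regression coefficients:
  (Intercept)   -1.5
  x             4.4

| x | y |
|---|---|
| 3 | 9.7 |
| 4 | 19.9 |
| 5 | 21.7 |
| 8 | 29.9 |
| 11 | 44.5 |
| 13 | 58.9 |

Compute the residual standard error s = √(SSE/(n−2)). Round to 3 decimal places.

x=3: ŷ = -1.5 + 4.4·3 = 11.7; e = 9.7 − 11.7 = -2
x=4: ŷ = -1.5 + 4.4·4 = 16.1; e = 19.9 − 16.1 = 3.8
x=5: ŷ = -1.5 + 4.4·5 = 20.5; e = 21.7 − 20.5 = 1.2
x=8: ŷ = -1.5 + 4.4·8 = 33.7; e = 29.9 − 33.7 = -3.8
x=11: ŷ = -1.5 + 4.4·11 = 46.9; e = 44.5 − 46.9 = -2.4
x=13: ŷ = -1.5 + 4.4·13 = 55.7; e = 58.9 − 55.7 = 3.2
SSE = 4 + 14.44 + 1.44 + 14.44 + 5.76 + 10.24 = 50.32
s = √(50.32/4) = √12.58 ≈ 3.547

s = 3.547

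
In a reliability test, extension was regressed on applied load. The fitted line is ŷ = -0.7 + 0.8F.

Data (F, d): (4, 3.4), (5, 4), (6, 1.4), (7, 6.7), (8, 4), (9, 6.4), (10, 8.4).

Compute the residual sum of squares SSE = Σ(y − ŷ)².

F=4: ŷ = -0.7 + 0.8·4 = 2.5; r = 3.4 − 2.5 = 0.9
F=5: ŷ = -0.7 + 0.8·5 = 3.3; r = 4 − 3.3 = 0.7
F=6: ŷ = -0.7 + 0.8·6 = 4.1; r = 1.4 − 4.1 = -2.7
F=7: ŷ = -0.7 + 0.8·7 = 4.9; r = 6.7 − 4.9 = 1.8
F=8: ŷ = -0.7 + 0.8·8 = 5.7; r = 4 − 5.7 = -1.7
F=9: ŷ = -0.7 + 0.8·9 = 6.5; r = 6.4 − 6.5 = -0.1
F=10: ŷ = -0.7 + 0.8·10 = 7.3; r = 8.4 − 7.3 = 1.1
SSE = 0.81 + 0.49 + 7.29 + 3.24 + 2.89 + 0.01 + 1.21 = 15.94

SSE = 15.94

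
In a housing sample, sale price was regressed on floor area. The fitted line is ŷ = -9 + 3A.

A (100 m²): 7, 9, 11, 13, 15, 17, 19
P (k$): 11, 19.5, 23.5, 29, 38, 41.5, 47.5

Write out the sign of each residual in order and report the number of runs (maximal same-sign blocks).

5 runs

A=7: ŷ = -9 + 3·7 = 12; r = 11 − 12 = -1
A=9: ŷ = -9 + 3·9 = 18; r = 19.5 − 18 = 1.5
A=11: ŷ = -9 + 3·11 = 24; r = 23.5 − 24 = -0.5
A=13: ŷ = -9 + 3·13 = 30; r = 29 − 30 = -1
A=15: ŷ = -9 + 3·15 = 36; r = 38 − 36 = 2
A=17: ŷ = -9 + 3·17 = 42; r = 41.5 − 42 = -0.5
A=19: ŷ = -9 + 3·19 = 48; r = 47.5 − 48 = -0.5
Signs: − + − − + − −
Runs: −×1, +×1, −×2, +×1, −×2 → 5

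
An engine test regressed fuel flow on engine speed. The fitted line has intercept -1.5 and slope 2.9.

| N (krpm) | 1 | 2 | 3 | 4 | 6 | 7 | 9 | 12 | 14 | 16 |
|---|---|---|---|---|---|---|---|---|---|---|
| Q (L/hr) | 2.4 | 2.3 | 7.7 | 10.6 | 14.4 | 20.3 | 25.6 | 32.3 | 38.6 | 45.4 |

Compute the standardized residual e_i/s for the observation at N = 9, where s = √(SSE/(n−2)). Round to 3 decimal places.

N=1: ŷ = -1.5 + 2.9·1 = 1.4; e = 2.4 − 1.4 = 1
N=2: ŷ = -1.5 + 2.9·2 = 4.3; e = 2.3 − 4.3 = -2
N=3: ŷ = -1.5 + 2.9·3 = 7.2; e = 7.7 − 7.2 = 0.5
N=4: ŷ = -1.5 + 2.9·4 = 10.1; e = 10.6 − 10.1 = 0.5
N=6: ŷ = -1.5 + 2.9·6 = 15.9; e = 14.4 − 15.9 = -1.5
N=7: ŷ = -1.5 + 2.9·7 = 18.8; e = 20.3 − 18.8 = 1.5
N=9: ŷ = -1.5 + 2.9·9 = 24.6; e = 25.6 − 24.6 = 1
N=12: ŷ = -1.5 + 2.9·12 = 33.3; e = 32.3 − 33.3 = -1
N=14: ŷ = -1.5 + 2.9·14 = 39.1; e = 38.6 − 39.1 = -0.5
N=16: ŷ = -1.5 + 2.9·16 = 44.9; e = 45.4 − 44.9 = 0.5
SSE = 1 + 4 + 0.25 + 0.25 + 2.25 + 2.25 + 1 + 1 + 0.25 + 0.25 = 12.5
s = √(12.5/8) = 1.25
e/s = 1 / 1.25 = 0.800

0.800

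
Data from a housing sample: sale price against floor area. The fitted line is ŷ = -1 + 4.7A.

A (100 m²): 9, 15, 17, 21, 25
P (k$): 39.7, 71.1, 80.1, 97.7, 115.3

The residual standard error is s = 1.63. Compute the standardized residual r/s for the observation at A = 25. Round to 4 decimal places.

ŷ = -1 + 4.7·25 = 116.5
r = 115.3 − 116.5 = -1.2
r/s = -1.2 / 1.63 = -0.7362

-0.7362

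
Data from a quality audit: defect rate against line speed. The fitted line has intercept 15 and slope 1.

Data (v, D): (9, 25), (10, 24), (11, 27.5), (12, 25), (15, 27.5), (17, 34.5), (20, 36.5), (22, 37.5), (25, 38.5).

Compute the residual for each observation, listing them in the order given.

1, -1, 1.5, -2, -2.5, 2.5, 1.5, 0.5, -1.5

v=9: D̂ = 15 + 9 = 24; r = 25 − 24 = 1
v=10: D̂ = 15 + 10 = 25; r = 24 − 25 = -1
v=11: D̂ = 15 + 11 = 26; r = 27.5 − 26 = 1.5
v=12: D̂ = 15 + 12 = 27; r = 25 − 27 = -2
v=15: D̂ = 15 + 15 = 30; r = 27.5 − 30 = -2.5
v=17: D̂ = 15 + 17 = 32; r = 34.5 − 32 = 2.5
v=20: D̂ = 15 + 20 = 35; r = 36.5 − 35 = 1.5
v=22: D̂ = 15 + 22 = 37; r = 37.5 − 37 = 0.5
v=25: D̂ = 15 + 25 = 40; r = 38.5 − 40 = -1.5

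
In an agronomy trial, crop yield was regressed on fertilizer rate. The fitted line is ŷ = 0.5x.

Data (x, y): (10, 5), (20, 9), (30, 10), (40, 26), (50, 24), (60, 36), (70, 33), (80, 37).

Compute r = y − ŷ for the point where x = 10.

r = 0

ŷ = 0.5·10 = 5
r = 5 − 5 = 0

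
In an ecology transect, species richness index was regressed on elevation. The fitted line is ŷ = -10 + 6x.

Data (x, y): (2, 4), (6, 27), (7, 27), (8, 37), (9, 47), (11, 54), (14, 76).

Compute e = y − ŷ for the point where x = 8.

e = -1

ŷ = -10 + 6·8 = 38
e = 37 − 38 = -1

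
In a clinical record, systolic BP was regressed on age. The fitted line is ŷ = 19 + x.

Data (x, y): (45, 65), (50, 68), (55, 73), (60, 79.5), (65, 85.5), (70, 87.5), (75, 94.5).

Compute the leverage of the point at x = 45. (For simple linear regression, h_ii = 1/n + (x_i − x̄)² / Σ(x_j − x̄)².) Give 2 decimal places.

h = 0.46

x̄ = (45 + 50 + 55 + 60 + 65 + 70 + 75)/7 = 60
Σ(x − x̄)² = 225 + 100 + 25 + 0 + 25 + 100 + 225 = 700
h = 1/7 + (-15)²/700 = 0.142857 + 0.321429 = 0.46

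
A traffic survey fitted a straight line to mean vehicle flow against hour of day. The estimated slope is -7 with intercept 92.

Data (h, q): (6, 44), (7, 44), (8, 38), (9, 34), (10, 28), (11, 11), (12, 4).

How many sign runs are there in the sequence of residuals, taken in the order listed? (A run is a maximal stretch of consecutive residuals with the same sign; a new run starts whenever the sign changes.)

3 runs

h=6: q̂ = 92 − 7·6 = 50; r = 44 − 50 = -6
h=7: q̂ = 92 − 7·7 = 43; r = 44 − 43 = 1
h=8: q̂ = 92 − 7·8 = 36; r = 38 − 36 = 2
h=9: q̂ = 92 − 7·9 = 29; r = 34 − 29 = 5
h=10: q̂ = 92 − 7·10 = 22; r = 28 − 22 = 6
h=11: q̂ = 92 − 7·11 = 15; r = 11 − 15 = -4
h=12: q̂ = 92 − 7·12 = 8; r = 4 − 8 = -4
Signs: − + + + + − −
Runs: −×1, +×4, −×2 → 3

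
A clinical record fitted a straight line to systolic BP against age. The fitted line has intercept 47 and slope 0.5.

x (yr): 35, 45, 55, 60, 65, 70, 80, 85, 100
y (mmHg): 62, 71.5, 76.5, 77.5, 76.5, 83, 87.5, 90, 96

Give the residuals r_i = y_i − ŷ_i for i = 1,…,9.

x=35: ŷ = 47 + 0.5·35 = 64.5; r = 62 − 64.5 = -2.5
x=45: ŷ = 47 + 0.5·45 = 69.5; r = 71.5 − 69.5 = 2
x=55: ŷ = 47 + 0.5·55 = 74.5; r = 76.5 − 74.5 = 2
x=60: ŷ = 47 + 0.5·60 = 77; r = 77.5 − 77 = 0.5
x=65: ŷ = 47 + 0.5·65 = 79.5; r = 76.5 − 79.5 = -3
x=70: ŷ = 47 + 0.5·70 = 82; r = 83 − 82 = 1
x=80: ŷ = 47 + 0.5·80 = 87; r = 87.5 − 87 = 0.5
x=85: ŷ = 47 + 0.5·85 = 89.5; r = 90 − 89.5 = 0.5
x=100: ŷ = 47 + 0.5·100 = 97; r = 96 − 97 = -1

-2.5, 2, 2, 0.5, -3, 1, 0.5, 0.5, -1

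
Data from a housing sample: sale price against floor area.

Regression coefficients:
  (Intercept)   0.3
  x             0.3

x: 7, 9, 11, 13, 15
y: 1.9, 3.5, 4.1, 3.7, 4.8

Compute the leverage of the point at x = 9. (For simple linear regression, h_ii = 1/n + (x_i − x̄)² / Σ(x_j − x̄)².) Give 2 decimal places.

x̄ = (7 + 9 + 11 + 13 + 15)/5 = 11
Σ(x − x̄)² = 16 + 4 + 0 + 4 + 16 = 40
h = 1/5 + (-2)²/40 = 0.2 + 0.1 = 0.30

h = 0.30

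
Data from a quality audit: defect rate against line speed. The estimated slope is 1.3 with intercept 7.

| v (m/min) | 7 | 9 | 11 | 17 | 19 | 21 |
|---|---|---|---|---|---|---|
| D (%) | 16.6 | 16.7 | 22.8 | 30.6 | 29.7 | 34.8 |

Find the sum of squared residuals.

SSE = 13

v=7: D̂ = 7 + 1.3·7 = 16.1; e = 16.6 − 16.1 = 0.5
v=9: D̂ = 7 + 1.3·9 = 18.7; e = 16.7 − 18.7 = -2
v=11: D̂ = 7 + 1.3·11 = 21.3; e = 22.8 − 21.3 = 1.5
v=17: D̂ = 7 + 1.3·17 = 29.1; e = 30.6 − 29.1 = 1.5
v=19: D̂ = 7 + 1.3·19 = 31.7; e = 29.7 − 31.7 = -2
v=21: D̂ = 7 + 1.3·21 = 34.3; e = 34.8 − 34.3 = 0.5
SSE = 0.25 + 4 + 2.25 + 2.25 + 4 + 0.25 = 13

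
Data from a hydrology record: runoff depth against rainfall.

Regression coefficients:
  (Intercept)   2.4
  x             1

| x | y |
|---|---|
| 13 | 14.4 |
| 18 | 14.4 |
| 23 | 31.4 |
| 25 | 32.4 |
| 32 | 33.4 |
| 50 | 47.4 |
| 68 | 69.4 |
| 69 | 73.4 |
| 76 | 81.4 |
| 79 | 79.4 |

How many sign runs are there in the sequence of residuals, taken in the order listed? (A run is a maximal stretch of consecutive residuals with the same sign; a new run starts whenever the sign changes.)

5 runs

x=13: ŷ = 2.4 + 13 = 15.4; e = 14.4 − 15.4 = -1
x=18: ŷ = 2.4 + 18 = 20.4; e = 14.4 − 20.4 = -6
x=23: ŷ = 2.4 + 23 = 25.4; e = 31.4 − 25.4 = 6
x=25: ŷ = 2.4 + 25 = 27.4; e = 32.4 − 27.4 = 5
x=32: ŷ = 2.4 + 32 = 34.4; e = 33.4 − 34.4 = -1
x=50: ŷ = 2.4 + 50 = 52.4; e = 47.4 − 52.4 = -5
x=68: ŷ = 2.4 + 68 = 70.4; e = 69.4 − 70.4 = -1
x=69: ŷ = 2.4 + 69 = 71.4; e = 73.4 − 71.4 = 2
x=76: ŷ = 2.4 + 76 = 78.4; e = 81.4 − 78.4 = 3
x=79: ŷ = 2.4 + 79 = 81.4; e = 79.4 − 81.4 = -2
Signs: − − + + − − − + + −
Runs: −×2, +×2, −×3, +×2, −×1 → 5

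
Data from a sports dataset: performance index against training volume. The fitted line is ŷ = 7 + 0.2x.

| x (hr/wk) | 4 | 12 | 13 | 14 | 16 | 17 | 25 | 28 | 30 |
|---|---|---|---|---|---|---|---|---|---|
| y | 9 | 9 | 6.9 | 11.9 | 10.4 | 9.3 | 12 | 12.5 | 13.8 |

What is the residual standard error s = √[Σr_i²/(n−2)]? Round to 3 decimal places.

x=4: ŷ = 7 + 0.2·4 = 7.8; r = 9 − 7.8 = 1.2
x=12: ŷ = 7 + 0.2·12 = 9.4; r = 9 − 9.4 = -0.4
x=13: ŷ = 7 + 0.2·13 = 9.6; r = 6.9 − 9.6 = -2.7
x=14: ŷ = 7 + 0.2·14 = 9.8; r = 11.9 − 9.8 = 2.1
x=16: ŷ = 7 + 0.2·16 = 10.2; r = 10.4 − 10.2 = 0.2
x=17: ŷ = 7 + 0.2·17 = 10.4; r = 9.3 − 10.4 = -1.1
x=25: ŷ = 7 + 0.2·25 = 12; r = 12 − 12 = 0
x=28: ŷ = 7 + 0.2·28 = 12.6; r = 12.5 − 12.6 = -0.1
x=30: ŷ = 7 + 0.2·30 = 13; r = 13.8 − 13 = 0.8
SSE = 1.44 + 0.16 + 7.29 + 4.41 + 0.04 + 1.21 + 0 + 0.01 + 0.64 = 15.2
s = √(15.2/7) = √2.17143 ≈ 1.474

s = 1.474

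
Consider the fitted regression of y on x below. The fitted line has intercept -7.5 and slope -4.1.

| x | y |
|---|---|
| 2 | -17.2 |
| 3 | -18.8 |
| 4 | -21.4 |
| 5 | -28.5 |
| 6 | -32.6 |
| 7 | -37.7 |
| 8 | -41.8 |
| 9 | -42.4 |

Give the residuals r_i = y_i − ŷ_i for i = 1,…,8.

x=2: ŷ = -7.5 − 4.1·2 = -15.7; r = -17.2 − (-15.7) = -1.5
x=3: ŷ = -7.5 − 4.1·3 = -19.8; r = -18.8 − (-19.8) = 1
x=4: ŷ = -7.5 − 4.1·4 = -23.9; r = -21.4 − (-23.9) = 2.5
x=5: ŷ = -7.5 − 4.1·5 = -28; r = -28.5 − (-28) = -0.5
x=6: ŷ = -7.5 − 4.1·6 = -32.1; r = -32.6 − (-32.1) = -0.5
x=7: ŷ = -7.5 − 4.1·7 = -36.2; r = -37.7 − (-36.2) = -1.5
x=8: ŷ = -7.5 − 4.1·8 = -40.3; r = -41.8 − (-40.3) = -1.5
x=9: ŷ = -7.5 − 4.1·9 = -44.4; r = -42.4 − (-44.4) = 2

-1.5, 1, 2.5, -0.5, -0.5, -1.5, -1.5, 2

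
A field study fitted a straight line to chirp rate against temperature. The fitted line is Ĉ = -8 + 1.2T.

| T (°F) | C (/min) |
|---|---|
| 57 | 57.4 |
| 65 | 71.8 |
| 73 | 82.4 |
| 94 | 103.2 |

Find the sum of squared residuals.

SSE = 22.64

T=57: Ĉ = -8 + 1.2·57 = 60.4; r = 57.4 − 60.4 = -3
T=65: Ĉ = -8 + 1.2·65 = 70; r = 71.8 − 70 = 1.8
T=73: Ĉ = -8 + 1.2·73 = 79.6; r = 82.4 − 79.6 = 2.8
T=94: Ĉ = -8 + 1.2·94 = 104.8; r = 103.2 − 104.8 = -1.6
SSE = 9 + 3.24 + 7.84 + 2.56 = 22.64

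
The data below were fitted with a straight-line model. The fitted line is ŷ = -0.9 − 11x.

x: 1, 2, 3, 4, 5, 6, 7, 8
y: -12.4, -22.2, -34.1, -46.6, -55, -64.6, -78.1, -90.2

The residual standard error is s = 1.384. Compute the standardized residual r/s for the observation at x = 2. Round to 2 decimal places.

0.51

ŷ = -0.9 − 11·2 = -22.9
r = -22.2 − (-22.9) = 0.7
r/s = 0.7 / 1.384 = 0.51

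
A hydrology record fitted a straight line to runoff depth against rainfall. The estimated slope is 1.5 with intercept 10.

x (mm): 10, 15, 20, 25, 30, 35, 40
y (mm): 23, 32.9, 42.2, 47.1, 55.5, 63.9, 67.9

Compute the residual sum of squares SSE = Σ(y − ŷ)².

SSE = 15.78

x=10: ŷ = 10 + 1.5·10 = 25; e = 23 − 25 = -2
x=15: ŷ = 10 + 1.5·15 = 32.5; e = 32.9 − 32.5 = 0.4
x=20: ŷ = 10 + 1.5·20 = 40; e = 42.2 − 40 = 2.2
x=25: ŷ = 10 + 1.5·25 = 47.5; e = 47.1 − 47.5 = -0.4
x=30: ŷ = 10 + 1.5·30 = 55; e = 55.5 − 55 = 0.5
x=35: ŷ = 10 + 1.5·35 = 62.5; e = 63.9 − 62.5 = 1.4
x=40: ŷ = 10 + 1.5·40 = 70; e = 67.9 − 70 = -2.1
SSE = 4 + 0.16 + 4.84 + 0.16 + 0.25 + 1.96 + 4.41 = 15.78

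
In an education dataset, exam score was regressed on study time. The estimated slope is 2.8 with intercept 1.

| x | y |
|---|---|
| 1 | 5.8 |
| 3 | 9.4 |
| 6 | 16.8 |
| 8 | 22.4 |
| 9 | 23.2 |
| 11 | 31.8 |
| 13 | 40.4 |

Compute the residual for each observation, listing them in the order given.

x=1: ŷ = 1 + 2.8·1 = 3.8; r = 5.8 − 3.8 = 2
x=3: ŷ = 1 + 2.8·3 = 9.4; r = 9.4 − 9.4 = 0
x=6: ŷ = 1 + 2.8·6 = 17.8; r = 16.8 − 17.8 = -1
x=8: ŷ = 1 + 2.8·8 = 23.4; r = 22.4 − 23.4 = -1
x=9: ŷ = 1 + 2.8·9 = 26.2; r = 23.2 − 26.2 = -3
x=11: ŷ = 1 + 2.8·11 = 31.8; r = 31.8 − 31.8 = 0
x=13: ŷ = 1 + 2.8·13 = 37.4; r = 40.4 − 37.4 = 3

2, 0, -1, -1, -3, 0, 3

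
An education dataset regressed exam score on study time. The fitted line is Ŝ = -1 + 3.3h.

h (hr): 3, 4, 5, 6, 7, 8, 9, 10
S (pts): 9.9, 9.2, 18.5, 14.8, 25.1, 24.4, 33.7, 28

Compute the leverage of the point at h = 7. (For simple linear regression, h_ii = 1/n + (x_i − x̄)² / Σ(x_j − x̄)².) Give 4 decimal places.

h̄ = (3 + 4 + 5 + 6 + 7 + 8 + 9 + 10)/8 = 6.5
Σ(h − h̄)² = 12.25 + 6.25 + 2.25 + 0.25 + 0.25 + 2.25 + 6.25 + 12.25 = 42
h = 1/8 + (0.5)²/42 = 0.125 + 0.00595238 = 0.1310

h = 0.1310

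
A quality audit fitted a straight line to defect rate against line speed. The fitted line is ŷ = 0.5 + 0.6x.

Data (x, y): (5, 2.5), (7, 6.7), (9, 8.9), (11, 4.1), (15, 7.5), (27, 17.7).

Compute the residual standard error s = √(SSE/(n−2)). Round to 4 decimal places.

x=5: ŷ = 0.5 + 0.6·5 = 3.5; r = 2.5 − 3.5 = -1
x=7: ŷ = 0.5 + 0.6·7 = 4.7; r = 6.7 − 4.7 = 2
x=9: ŷ = 0.5 + 0.6·9 = 5.9; r = 8.9 − 5.9 = 3
x=11: ŷ = 0.5 + 0.6·11 = 7.1; r = 4.1 − 7.1 = -3
x=15: ŷ = 0.5 + 0.6·15 = 9.5; r = 7.5 − 9.5 = -2
x=27: ŷ = 0.5 + 0.6·27 = 16.7; r = 17.7 − 16.7 = 1
SSE = 1 + 4 + 9 + 9 + 4 + 1 = 28
s = √(28/4) = √7 ≈ 2.6458

s = 2.6458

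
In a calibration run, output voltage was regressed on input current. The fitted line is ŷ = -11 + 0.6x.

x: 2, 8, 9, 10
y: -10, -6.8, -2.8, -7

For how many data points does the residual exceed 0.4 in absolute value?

x=2: ŷ = -11 + 0.6·2 = -9.8; e = -10 − (-9.8) = -0.2
x=8: ŷ = -11 + 0.6·8 = -6.2; e = -6.8 − (-6.2) = -0.6
x=9: ŷ = -11 + 0.6·9 = -5.6; e = -2.8 − (-5.6) = 2.8
x=10: ŷ = -11 + 0.6·10 = -5; e = -7 − (-5) = -2
|e| > 0.4: x=8 (|e|=0.6), x=9 (|e|=2.8), x=10 (|e|=2) → 3

3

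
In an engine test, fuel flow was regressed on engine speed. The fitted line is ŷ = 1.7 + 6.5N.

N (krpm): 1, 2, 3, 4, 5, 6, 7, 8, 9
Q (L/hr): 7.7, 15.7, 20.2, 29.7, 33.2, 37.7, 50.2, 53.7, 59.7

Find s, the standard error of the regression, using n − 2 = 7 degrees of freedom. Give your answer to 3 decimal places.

N=1: ŷ = 1.7 + 6.5·1 = 8.2; e = 7.7 − 8.2 = -0.5
N=2: ŷ = 1.7 + 6.5·2 = 14.7; e = 15.7 − 14.7 = 1
N=3: ŷ = 1.7 + 6.5·3 = 21.2; e = 20.2 − 21.2 = -1
N=4: ŷ = 1.7 + 6.5·4 = 27.7; e = 29.7 − 27.7 = 2
N=5: ŷ = 1.7 + 6.5·5 = 34.2; e = 33.2 − 34.2 = -1
N=6: ŷ = 1.7 + 6.5·6 = 40.7; e = 37.7 − 40.7 = -3
N=7: ŷ = 1.7 + 6.5·7 = 47.2; e = 50.2 − 47.2 = 3
N=8: ŷ = 1.7 + 6.5·8 = 53.7; e = 53.7 − 53.7 = 0
N=9: ŷ = 1.7 + 6.5·9 = 60.2; e = 59.7 − 60.2 = -0.5
SSE = 0.25 + 1 + 1 + 4 + 1 + 9 + 9 + 0 + 0.25 = 25.5
s = √(25.5/7) = √3.64286 ≈ 1.909

s = 1.909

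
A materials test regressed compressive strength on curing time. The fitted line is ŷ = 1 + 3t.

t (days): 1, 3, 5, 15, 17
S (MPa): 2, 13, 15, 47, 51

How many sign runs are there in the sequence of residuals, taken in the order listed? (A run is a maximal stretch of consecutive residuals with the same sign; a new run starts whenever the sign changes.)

5 runs

t=1: ŷ = 1 + 3·1 = 4; r = 2 − 4 = -2
t=3: ŷ = 1 + 3·3 = 10; r = 13 − 10 = 3
t=5: ŷ = 1 + 3·5 = 16; r = 15 − 16 = -1
t=15: ŷ = 1 + 3·15 = 46; r = 47 − 46 = 1
t=17: ŷ = 1 + 3·17 = 52; r = 51 − 52 = -1
Signs: − + − + −
Runs: −×1, +×1, −×1, +×1, −×1 → 5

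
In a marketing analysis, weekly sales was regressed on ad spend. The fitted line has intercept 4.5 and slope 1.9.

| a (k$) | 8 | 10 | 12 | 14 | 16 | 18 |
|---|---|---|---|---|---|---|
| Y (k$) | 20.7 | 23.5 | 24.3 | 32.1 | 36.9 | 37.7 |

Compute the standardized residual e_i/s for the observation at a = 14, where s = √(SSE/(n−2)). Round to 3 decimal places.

a=8: ŷ = 4.5 + 1.9·8 = 19.7; e = 20.7 − 19.7 = 1
a=10: ŷ = 4.5 + 1.9·10 = 23.5; e = 23.5 − 23.5 = 0
a=12: ŷ = 4.5 + 1.9·12 = 27.3; e = 24.3 − 27.3 = -3
a=14: ŷ = 4.5 + 1.9·14 = 31.1; e = 32.1 − 31.1 = 1
a=16: ŷ = 4.5 + 1.9·16 = 34.9; e = 36.9 − 34.9 = 2
a=18: ŷ = 4.5 + 1.9·18 = 38.7; e = 37.7 − 38.7 = -1
SSE = 1 + 0 + 9 + 1 + 4 + 1 = 16
s = √(16/4) = 2
e/s = 1 / 2 = 0.500

0.500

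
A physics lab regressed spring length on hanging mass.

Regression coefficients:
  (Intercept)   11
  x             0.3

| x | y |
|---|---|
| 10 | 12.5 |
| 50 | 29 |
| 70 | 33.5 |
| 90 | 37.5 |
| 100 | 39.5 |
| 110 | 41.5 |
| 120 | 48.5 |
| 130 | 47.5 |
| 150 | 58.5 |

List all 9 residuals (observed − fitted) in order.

-1.5, 3, 1.5, -0.5, -1.5, -2.5, 1.5, -2.5, 2.5

x=10: ŷ = 11 + 0.3·10 = 14; e = 12.5 − 14 = -1.5
x=50: ŷ = 11 + 0.3·50 = 26; e = 29 − 26 = 3
x=70: ŷ = 11 + 0.3·70 = 32; e = 33.5 − 32 = 1.5
x=90: ŷ = 11 + 0.3·90 = 38; e = 37.5 − 38 = -0.5
x=100: ŷ = 11 + 0.3·100 = 41; e = 39.5 − 41 = -1.5
x=110: ŷ = 11 + 0.3·110 = 44; e = 41.5 − 44 = -2.5
x=120: ŷ = 11 + 0.3·120 = 47; e = 48.5 − 47 = 1.5
x=130: ŷ = 11 + 0.3·130 = 50; e = 47.5 − 50 = -2.5
x=150: ŷ = 11 + 0.3·150 = 56; e = 58.5 − 56 = 2.5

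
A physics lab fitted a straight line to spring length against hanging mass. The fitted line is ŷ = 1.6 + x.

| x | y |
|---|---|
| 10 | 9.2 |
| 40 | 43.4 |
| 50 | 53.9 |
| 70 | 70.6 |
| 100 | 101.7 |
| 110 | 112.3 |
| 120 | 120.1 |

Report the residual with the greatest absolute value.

x=10: ŷ = 1.6 + 10 = 11.6; e = 9.2 − 11.6 = -2.4
x=40: ŷ = 1.6 + 40 = 41.6; e = 43.4 − 41.6 = 1.8
x=50: ŷ = 1.6 + 50 = 51.6; e = 53.9 − 51.6 = 2.3
x=70: ŷ = 1.6 + 70 = 71.6; e = 70.6 − 71.6 = -1
x=100: ŷ = 1.6 + 100 = 101.6; e = 101.7 − 101.6 = 0.1
x=110: ŷ = 1.6 + 110 = 111.6; e = 112.3 − 111.6 = 0.7
x=120: ŷ = 1.6 + 120 = 121.6; e = 120.1 − 121.6 = -1.5
Largest |e| is 2.4 at x = 10, residual -2.4.

e = -2.4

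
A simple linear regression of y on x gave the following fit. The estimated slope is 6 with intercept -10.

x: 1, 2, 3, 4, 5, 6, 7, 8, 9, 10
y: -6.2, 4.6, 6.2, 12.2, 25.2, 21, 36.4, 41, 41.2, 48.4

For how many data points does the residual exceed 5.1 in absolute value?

1

x=1: ŷ = -10 + 6·1 = -4; e = -6.2 − (-4) = -2.2
x=2: ŷ = -10 + 6·2 = 2; e = 4.6 − 2 = 2.6
x=3: ŷ = -10 + 6·3 = 8; e = 6.2 − 8 = -1.8
x=4: ŷ = -10 + 6·4 = 14; e = 12.2 − 14 = -1.8
x=5: ŷ = -10 + 6·5 = 20; e = 25.2 − 20 = 5.2
x=6: ŷ = -10 + 6·6 = 26; e = 21 − 26 = -5
x=7: ŷ = -10 + 6·7 = 32; e = 36.4 − 32 = 4.4
x=8: ŷ = -10 + 6·8 = 38; e = 41 − 38 = 3
x=9: ŷ = -10 + 6·9 = 44; e = 41.2 − 44 = -2.8
x=10: ŷ = -10 + 6·10 = 50; e = 48.4 − 50 = -1.6
|e| > 5.1: x=5 (|e|=5.2) → 1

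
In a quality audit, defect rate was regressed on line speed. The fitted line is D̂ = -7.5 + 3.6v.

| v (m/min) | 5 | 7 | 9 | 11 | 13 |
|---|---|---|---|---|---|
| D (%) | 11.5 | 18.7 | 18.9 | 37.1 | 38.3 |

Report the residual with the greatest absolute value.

e = -6

v=5: D̂ = -7.5 + 3.6·5 = 10.5; e = 11.5 − 10.5 = 1
v=7: D̂ = -7.5 + 3.6·7 = 17.7; e = 18.7 − 17.7 = 1
v=9: D̂ = -7.5 + 3.6·9 = 24.9; e = 18.9 − 24.9 = -6
v=11: D̂ = -7.5 + 3.6·11 = 32.1; e = 37.1 − 32.1 = 5
v=13: D̂ = -7.5 + 3.6·13 = 39.3; e = 38.3 − 39.3 = -1
Largest |e| is 6 at v = 9, residual -6.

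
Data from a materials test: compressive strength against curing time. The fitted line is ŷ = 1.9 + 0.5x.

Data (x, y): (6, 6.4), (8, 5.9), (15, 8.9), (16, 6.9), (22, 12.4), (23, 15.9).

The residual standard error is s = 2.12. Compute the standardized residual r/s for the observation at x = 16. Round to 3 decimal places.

ŷ = 1.9 + 0.5·16 = 9.9
r = 6.9 − 9.9 = -3
r/s = -3 / 2.12 = -1.415

-1.415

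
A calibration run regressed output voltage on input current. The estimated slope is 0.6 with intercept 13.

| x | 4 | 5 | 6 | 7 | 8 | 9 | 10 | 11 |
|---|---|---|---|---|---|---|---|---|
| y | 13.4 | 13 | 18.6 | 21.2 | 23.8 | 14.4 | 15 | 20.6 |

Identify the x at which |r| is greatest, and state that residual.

x=4: ŷ = 13 + 0.6·4 = 15.4; r = 13.4 − 15.4 = -2
x=5: ŷ = 13 + 0.6·5 = 16; r = 13 − 16 = -3
x=6: ŷ = 13 + 0.6·6 = 16.6; r = 18.6 − 16.6 = 2
x=7: ŷ = 13 + 0.6·7 = 17.2; r = 21.2 − 17.2 = 4
x=8: ŷ = 13 + 0.6·8 = 17.8; r = 23.8 − 17.8 = 6
x=9: ŷ = 13 + 0.6·9 = 18.4; r = 14.4 − 18.4 = -4
x=10: ŷ = 13 + 0.6·10 = 19; r = 15 − 19 = -4
x=11: ŷ = 13 + 0.6·11 = 19.6; r = 20.6 − 19.6 = 1
Largest |r| is 6 at x = 8, residual 6.

x = 8, r = 6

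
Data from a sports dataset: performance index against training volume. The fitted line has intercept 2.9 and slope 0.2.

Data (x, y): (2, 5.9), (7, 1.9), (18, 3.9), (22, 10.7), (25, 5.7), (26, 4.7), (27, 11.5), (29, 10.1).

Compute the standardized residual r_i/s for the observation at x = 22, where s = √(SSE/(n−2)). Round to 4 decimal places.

1.0802

x=2: ŷ = 2.9 + 0.2·2 = 3.3; r = 5.9 − 3.3 = 2.6
x=7: ŷ = 2.9 + 0.2·7 = 4.3; r = 1.9 − 4.3 = -2.4
x=18: ŷ = 2.9 + 0.2·18 = 6.5; r = 3.9 − 6.5 = -2.6
x=22: ŷ = 2.9 + 0.2·22 = 7.3; r = 10.7 − 7.3 = 3.4
x=25: ŷ = 2.9 + 0.2·25 = 7.9; r = 5.7 − 7.9 = -2.2
x=26: ŷ = 2.9 + 0.2·26 = 8.1; r = 4.7 − 8.1 = -3.4
x=27: ŷ = 2.9 + 0.2·27 = 8.3; r = 11.5 − 8.3 = 3.2
x=29: ŷ = 2.9 + 0.2·29 = 8.7; r = 10.1 − 8.7 = 1.4
SSE = 6.76 + 5.76 + 6.76 + 11.56 + 4.84 + 11.56 + 10.24 + 1.96 = 59.44
s = √(59.44/6) = 3.14749
r/s = 3.4 / 3.14749 = 1.0802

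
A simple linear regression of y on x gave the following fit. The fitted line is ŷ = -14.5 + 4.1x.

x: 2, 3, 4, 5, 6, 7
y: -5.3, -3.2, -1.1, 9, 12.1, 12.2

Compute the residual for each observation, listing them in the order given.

x=2: ŷ = -14.5 + 4.1·2 = -6.3; r = -5.3 − (-6.3) = 1
x=3: ŷ = -14.5 + 4.1·3 = -2.2; r = -3.2 − (-2.2) = -1
x=4: ŷ = -14.5 + 4.1·4 = 1.9; r = -1.1 − 1.9 = -3
x=5: ŷ = -14.5 + 4.1·5 = 6; r = 9 − 6 = 3
x=6: ŷ = -14.5 + 4.1·6 = 10.1; r = 12.1 − 10.1 = 2
x=7: ŷ = -14.5 + 4.1·7 = 14.2; r = 12.2 − 14.2 = -2

1, -1, -3, 3, 2, -2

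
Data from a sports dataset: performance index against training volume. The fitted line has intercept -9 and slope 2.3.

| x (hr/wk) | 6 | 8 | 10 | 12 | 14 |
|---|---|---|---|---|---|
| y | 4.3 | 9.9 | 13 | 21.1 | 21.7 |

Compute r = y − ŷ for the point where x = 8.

ŷ = -9 + 2.3·8 = 9.4
r = 9.9 − 9.4 = 0.5

r = 0.5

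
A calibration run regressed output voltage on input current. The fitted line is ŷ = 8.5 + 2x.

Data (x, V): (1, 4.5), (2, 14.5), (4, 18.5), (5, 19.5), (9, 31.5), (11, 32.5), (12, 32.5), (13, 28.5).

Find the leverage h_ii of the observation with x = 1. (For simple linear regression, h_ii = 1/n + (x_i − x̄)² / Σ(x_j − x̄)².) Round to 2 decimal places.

x̄ = (1 + 2 + 4 + 5 + 9 + 11 + 12 + 13)/8 = 7.125
Σ(x − x̄)² = 37.5156 + 26.2656 + 9.76562 + 4.51562 + 3.51562 + 15.0156 + 23.7656 + 34.5156 = 154.875
h = 1/8 + (-6.125)²/154.875 = 0.125 + 0.242232 = 0.37

h = 0.37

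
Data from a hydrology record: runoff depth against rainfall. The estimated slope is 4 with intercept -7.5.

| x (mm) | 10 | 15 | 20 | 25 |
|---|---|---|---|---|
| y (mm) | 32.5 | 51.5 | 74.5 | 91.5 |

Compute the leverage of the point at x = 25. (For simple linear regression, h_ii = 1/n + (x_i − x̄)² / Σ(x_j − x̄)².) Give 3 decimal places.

h = 0.700

x̄ = (10 + 15 + 20 + 25)/4 = 17.5
Σ(x − x̄)² = 56.25 + 6.25 + 6.25 + 56.25 = 125
h = 1/4 + (7.5)²/125 = 0.25 + 0.45 = 0.700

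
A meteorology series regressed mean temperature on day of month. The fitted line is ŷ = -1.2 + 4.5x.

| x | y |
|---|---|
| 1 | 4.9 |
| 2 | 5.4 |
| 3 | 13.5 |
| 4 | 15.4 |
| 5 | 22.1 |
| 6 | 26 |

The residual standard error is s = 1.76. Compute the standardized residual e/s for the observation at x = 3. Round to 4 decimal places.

0.6818

ŷ = -1.2 + 4.5·3 = 12.3
e = 13.5 − 12.3 = 1.2
e/s = 1.2 / 1.76 = 0.6818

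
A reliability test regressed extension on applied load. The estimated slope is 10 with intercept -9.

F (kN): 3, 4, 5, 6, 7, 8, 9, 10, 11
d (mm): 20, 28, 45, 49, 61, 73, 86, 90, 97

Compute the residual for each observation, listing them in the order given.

-1, -3, 4, -2, 0, 2, 5, -1, -4

F=3: d̂ = -9 + 10·3 = 21; r = 20 − 21 = -1
F=4: d̂ = -9 + 10·4 = 31; r = 28 − 31 = -3
F=5: d̂ = -9 + 10·5 = 41; r = 45 − 41 = 4
F=6: d̂ = -9 + 10·6 = 51; r = 49 − 51 = -2
F=7: d̂ = -9 + 10·7 = 61; r = 61 − 61 = 0
F=8: d̂ = -9 + 10·8 = 71; r = 73 − 71 = 2
F=9: d̂ = -9 + 10·9 = 81; r = 86 − 81 = 5
F=10: d̂ = -9 + 10·10 = 91; r = 90 − 91 = -1
F=11: d̂ = -9 + 10·11 = 101; r = 97 − 101 = -4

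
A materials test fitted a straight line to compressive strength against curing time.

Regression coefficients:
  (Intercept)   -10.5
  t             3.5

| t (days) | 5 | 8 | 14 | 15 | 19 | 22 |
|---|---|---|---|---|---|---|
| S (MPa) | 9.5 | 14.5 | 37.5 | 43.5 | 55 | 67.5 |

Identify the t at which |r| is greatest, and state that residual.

t=5: Ŝ = -10.5 + 3.5·5 = 7; r = 9.5 − 7 = 2.5
t=8: Ŝ = -10.5 + 3.5·8 = 17.5; r = 14.5 − 17.5 = -3
t=14: Ŝ = -10.5 + 3.5·14 = 38.5; r = 37.5 − 38.5 = -1
t=15: Ŝ = -10.5 + 3.5·15 = 42; r = 43.5 − 42 = 1.5
t=19: Ŝ = -10.5 + 3.5·19 = 56; r = 55 − 56 = -1
t=22: Ŝ = -10.5 + 3.5·22 = 66.5; r = 67.5 − 66.5 = 1
Largest |r| is 3 at t = 8, residual -3.

t = 8, r = -3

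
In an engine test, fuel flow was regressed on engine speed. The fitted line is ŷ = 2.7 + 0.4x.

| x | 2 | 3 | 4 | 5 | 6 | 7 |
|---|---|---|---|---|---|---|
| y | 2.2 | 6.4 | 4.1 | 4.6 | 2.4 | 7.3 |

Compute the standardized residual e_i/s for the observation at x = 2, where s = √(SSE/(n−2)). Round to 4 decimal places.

x=2: ŷ = 2.7 + 0.4·2 = 3.5; e = 2.2 − 3.5 = -1.3
x=3: ŷ = 2.7 + 0.4·3 = 3.9; e = 6.4 − 3.9 = 2.5
x=4: ŷ = 2.7 + 0.4·4 = 4.3; e = 4.1 − 4.3 = -0.2
x=5: ŷ = 2.7 + 0.4·5 = 4.7; e = 4.6 − 4.7 = -0.1
x=6: ŷ = 2.7 + 0.4·6 = 5.1; e = 2.4 − 5.1 = -2.7
x=7: ŷ = 2.7 + 0.4·7 = 5.5; e = 7.3 − 5.5 = 1.8
SSE = 1.69 + 6.25 + 0.04 + 0.01 + 7.29 + 3.24 = 18.52
s = √(18.52/4) = 2.15174
e/s = -1.3 / 2.15174 = -0.6042

-0.6042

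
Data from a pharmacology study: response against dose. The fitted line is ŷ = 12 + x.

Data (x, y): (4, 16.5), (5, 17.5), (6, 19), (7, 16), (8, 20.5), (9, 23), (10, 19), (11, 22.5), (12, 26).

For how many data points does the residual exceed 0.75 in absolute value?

5

x=4: ŷ = 12 + 4 = 16; r = 16.5 − 16 = 0.5
x=5: ŷ = 12 + 5 = 17; r = 17.5 − 17 = 0.5
x=6: ŷ = 12 + 6 = 18; r = 19 − 18 = 1
x=7: ŷ = 12 + 7 = 19; r = 16 − 19 = -3
x=8: ŷ = 12 + 8 = 20; r = 20.5 − 20 = 0.5
x=9: ŷ = 12 + 9 = 21; r = 23 − 21 = 2
x=10: ŷ = 12 + 10 = 22; r = 19 − 22 = -3
x=11: ŷ = 12 + 11 = 23; r = 22.5 − 23 = -0.5
x=12: ŷ = 12 + 12 = 24; r = 26 − 24 = 2
|r| > 0.75: x=6 (|r|=1), x=7 (|r|=3), x=9 (|r|=2), x=10 (|r|=3), x=12 (|r|=2) → 5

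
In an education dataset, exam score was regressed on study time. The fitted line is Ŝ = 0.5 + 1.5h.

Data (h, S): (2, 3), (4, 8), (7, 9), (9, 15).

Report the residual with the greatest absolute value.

e = -2

h=2: Ŝ = 0.5 + 1.5·2 = 3.5; e = 3 − 3.5 = -0.5
h=4: Ŝ = 0.5 + 1.5·4 = 6.5; e = 8 − 6.5 = 1.5
h=7: Ŝ = 0.5 + 1.5·7 = 11; e = 9 − 11 = -2
h=9: Ŝ = 0.5 + 1.5·9 = 14; e = 15 − 14 = 1
Largest |e| is 2 at h = 7, residual -2.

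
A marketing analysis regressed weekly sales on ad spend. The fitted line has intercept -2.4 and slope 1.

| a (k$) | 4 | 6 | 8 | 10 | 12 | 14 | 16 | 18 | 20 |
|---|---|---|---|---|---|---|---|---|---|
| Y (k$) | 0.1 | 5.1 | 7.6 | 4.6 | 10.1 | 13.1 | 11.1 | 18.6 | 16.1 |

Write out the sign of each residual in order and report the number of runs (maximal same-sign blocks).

a=4: Ŷ = -2.4 + 4 = 1.6; e = 0.1 − 1.6 = -1.5
a=6: Ŷ = -2.4 + 6 = 3.6; e = 5.1 − 3.6 = 1.5
a=8: Ŷ = -2.4 + 8 = 5.6; e = 7.6 − 5.6 = 2
a=10: Ŷ = -2.4 + 10 = 7.6; e = 4.6 − 7.6 = -3
a=12: Ŷ = -2.4 + 12 = 9.6; e = 10.1 − 9.6 = 0.5
a=14: Ŷ = -2.4 + 14 = 11.6; e = 13.1 − 11.6 = 1.5
a=16: Ŷ = -2.4 + 16 = 13.6; e = 11.1 − 13.6 = -2.5
a=18: Ŷ = -2.4 + 18 = 15.6; e = 18.6 − 15.6 = 3
a=20: Ŷ = -2.4 + 20 = 17.6; e = 16.1 − 17.6 = -1.5
Signs: − + + − + + − + −
Runs: −×1, +×2, −×1, +×2, −×1, +×1, −×1 → 7

7 runs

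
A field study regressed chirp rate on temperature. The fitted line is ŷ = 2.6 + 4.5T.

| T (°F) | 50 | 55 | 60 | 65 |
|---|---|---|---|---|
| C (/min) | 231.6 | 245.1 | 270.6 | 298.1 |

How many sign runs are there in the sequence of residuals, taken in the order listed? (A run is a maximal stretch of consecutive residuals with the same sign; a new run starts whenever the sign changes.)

3 runs

T=50: ŷ = 2.6 + 4.5·50 = 227.6; e = 231.6 − 227.6 = 4
T=55: ŷ = 2.6 + 4.5·55 = 250.1; e = 245.1 − 250.1 = -5
T=60: ŷ = 2.6 + 4.5·60 = 272.6; e = 270.6 − 272.6 = -2
T=65: ŷ = 2.6 + 4.5·65 = 295.1; e = 298.1 − 295.1 = 3
Signs: + − − +
Runs: +×1, −×2, +×1 → 3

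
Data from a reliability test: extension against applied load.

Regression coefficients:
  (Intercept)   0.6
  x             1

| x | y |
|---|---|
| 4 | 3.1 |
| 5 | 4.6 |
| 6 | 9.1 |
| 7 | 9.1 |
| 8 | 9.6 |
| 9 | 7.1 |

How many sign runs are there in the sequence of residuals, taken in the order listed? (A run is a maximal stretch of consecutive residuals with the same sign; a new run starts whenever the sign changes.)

x=4: ŷ = 0.6 + 4 = 4.6; r = 3.1 − 4.6 = -1.5
x=5: ŷ = 0.6 + 5 = 5.6; r = 4.6 − 5.6 = -1
x=6: ŷ = 0.6 + 6 = 6.6; r = 9.1 − 6.6 = 2.5
x=7: ŷ = 0.6 + 7 = 7.6; r = 9.1 − 7.6 = 1.5
x=8: ŷ = 0.6 + 8 = 8.6; r = 9.6 − 8.6 = 1
x=9: ŷ = 0.6 + 9 = 9.6; r = 7.1 − 9.6 = -2.5
Signs: − − + + + −
Runs: −×2, +×3, −×1 → 3

3 runs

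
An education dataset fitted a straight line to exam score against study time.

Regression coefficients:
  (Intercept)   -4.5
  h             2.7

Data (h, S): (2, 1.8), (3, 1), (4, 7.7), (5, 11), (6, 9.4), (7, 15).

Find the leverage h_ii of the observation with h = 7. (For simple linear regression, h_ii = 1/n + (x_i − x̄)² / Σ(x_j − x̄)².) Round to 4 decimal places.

h̄ = (2 + 3 + 4 + 5 + 6 + 7)/6 = 4.5
Σ(h − h̄)² = 6.25 + 2.25 + 0.25 + 0.25 + 2.25 + 6.25 = 17.5
h = 1/6 + (2.5)²/17.5 = 0.166667 + 0.357143 = 0.5238

h = 0.5238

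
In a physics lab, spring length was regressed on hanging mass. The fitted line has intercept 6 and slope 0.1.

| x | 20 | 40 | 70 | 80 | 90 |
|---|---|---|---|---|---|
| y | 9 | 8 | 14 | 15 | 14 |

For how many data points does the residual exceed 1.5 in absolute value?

1

x=20: ŷ = 6 + 0.1·20 = 8; r = 9 − 8 = 1
x=40: ŷ = 6 + 0.1·40 = 10; r = 8 − 10 = -2
x=70: ŷ = 6 + 0.1·70 = 13; r = 14 − 13 = 1
x=80: ŷ = 6 + 0.1·80 = 14; r = 15 − 14 = 1
x=90: ŷ = 6 + 0.1·90 = 15; r = 14 − 15 = -1
|r| > 1.5: x=40 (|r|=2) → 1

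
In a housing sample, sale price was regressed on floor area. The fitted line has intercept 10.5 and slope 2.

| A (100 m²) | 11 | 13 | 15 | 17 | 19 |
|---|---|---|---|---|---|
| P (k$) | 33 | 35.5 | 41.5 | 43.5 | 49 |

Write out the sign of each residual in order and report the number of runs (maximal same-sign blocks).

A=11: P̂ = 10.5 + 2·11 = 32.5; e = 33 − 32.5 = 0.5
A=13: P̂ = 10.5 + 2·13 = 36.5; e = 35.5 − 36.5 = -1
A=15: P̂ = 10.5 + 2·15 = 40.5; e = 41.5 − 40.5 = 1
A=17: P̂ = 10.5 + 2·17 = 44.5; e = 43.5 − 44.5 = -1
A=19: P̂ = 10.5 + 2·19 = 48.5; e = 49 − 48.5 = 0.5
Signs: + − + − +
Runs: +×1, −×1, +×1, −×1, +×1 → 5

5 runs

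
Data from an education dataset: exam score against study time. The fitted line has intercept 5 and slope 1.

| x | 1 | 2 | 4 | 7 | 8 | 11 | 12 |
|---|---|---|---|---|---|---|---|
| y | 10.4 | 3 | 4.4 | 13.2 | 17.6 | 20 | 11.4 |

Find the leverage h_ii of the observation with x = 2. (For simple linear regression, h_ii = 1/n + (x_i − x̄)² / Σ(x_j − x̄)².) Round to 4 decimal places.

x̄ = (1 + 2 + 4 + 7 + 8 + 11 + 12)/7 = 6.42857
Σ(x − x̄)² = 29.4694 + 19.6122 + 5.89796 + 0.326531 + 2.46939 + 20.898 + 31.0408 = 109.714
h = 1/7 + (-4.42857)²/109.714 = 0.142857 + 0.178757 = 0.3216

h = 0.3216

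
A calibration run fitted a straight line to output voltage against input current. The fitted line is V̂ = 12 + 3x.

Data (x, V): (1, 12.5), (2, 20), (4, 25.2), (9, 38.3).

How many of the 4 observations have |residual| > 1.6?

x=1: V̂ = 12 + 3·1 = 15; r = 12.5 − 15 = -2.5
x=2: V̂ = 12 + 3·2 = 18; r = 20 − 18 = 2
x=4: V̂ = 12 + 3·4 = 24; r = 25.2 − 24 = 1.2
x=9: V̂ = 12 + 3·9 = 39; r = 38.3 − 39 = -0.7
|r| > 1.6: x=1 (|r|=2.5), x=2 (|r|=2) → 2

2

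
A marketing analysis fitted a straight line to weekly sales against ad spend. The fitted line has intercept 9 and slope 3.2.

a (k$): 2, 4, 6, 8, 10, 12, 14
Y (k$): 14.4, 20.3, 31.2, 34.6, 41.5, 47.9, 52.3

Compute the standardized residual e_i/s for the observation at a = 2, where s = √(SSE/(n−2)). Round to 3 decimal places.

-0.577

a=2: Ŷ = 9 + 3.2·2 = 15.4; e = 14.4 − 15.4 = -1
a=4: Ŷ = 9 + 3.2·4 = 21.8; e = 20.3 − 21.8 = -1.5
a=6: Ŷ = 9 + 3.2·6 = 28.2; e = 31.2 − 28.2 = 3
a=8: Ŷ = 9 + 3.2·8 = 34.6; e = 34.6 − 34.6 = 0
a=10: Ŷ = 9 + 3.2·10 = 41; e = 41.5 − 41 = 0.5
a=12: Ŷ = 9 + 3.2·12 = 47.4; e = 47.9 − 47.4 = 0.5
a=14: Ŷ = 9 + 3.2·14 = 53.8; e = 52.3 − 53.8 = -1.5
SSE = 1 + 2.25 + 9 + 0 + 0.25 + 0.25 + 2.25 = 15
s = √(15/5) = 1.73205
e/s = -1 / 1.73205 = -0.577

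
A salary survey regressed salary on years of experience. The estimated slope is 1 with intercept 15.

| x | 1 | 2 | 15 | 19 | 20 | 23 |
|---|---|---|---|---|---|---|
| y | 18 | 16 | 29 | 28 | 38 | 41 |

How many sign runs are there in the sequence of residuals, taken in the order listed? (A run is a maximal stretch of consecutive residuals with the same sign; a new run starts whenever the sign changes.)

x=1: ŷ = 15 + 1 = 16; r = 18 − 16 = 2
x=2: ŷ = 15 + 2 = 17; r = 16 − 17 = -1
x=15: ŷ = 15 + 15 = 30; r = 29 − 30 = -1
x=19: ŷ = 15 + 19 = 34; r = 28 − 34 = -6
x=20: ŷ = 15 + 20 = 35; r = 38 − 35 = 3
x=23: ŷ = 15 + 23 = 38; r = 41 − 38 = 3
Signs: + − − − + +
Runs: +×1, −×3, +×2 → 3

3 runs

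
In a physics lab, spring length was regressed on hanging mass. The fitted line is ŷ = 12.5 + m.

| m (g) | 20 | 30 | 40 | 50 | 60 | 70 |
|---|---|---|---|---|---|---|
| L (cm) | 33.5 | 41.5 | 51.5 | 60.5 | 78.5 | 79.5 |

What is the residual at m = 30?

r = -1

ŷ = 12.5 + 30 = 42.5
r = 41.5 − 42.5 = -1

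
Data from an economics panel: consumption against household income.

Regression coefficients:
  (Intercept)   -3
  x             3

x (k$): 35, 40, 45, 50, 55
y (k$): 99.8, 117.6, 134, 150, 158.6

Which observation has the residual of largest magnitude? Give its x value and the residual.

x=35: ŷ = -3 + 3·35 = 102; e = 99.8 − 102 = -2.2
x=40: ŷ = -3 + 3·40 = 117; e = 117.6 − 117 = 0.6
x=45: ŷ = -3 + 3·45 = 132; e = 134 − 132 = 2
x=50: ŷ = -3 + 3·50 = 147; e = 150 − 147 = 3
x=55: ŷ = -3 + 3·55 = 162; e = 158.6 − 162 = -3.4
Largest |e| is 3.4 at x = 55, residual -3.4.

x = 55, e = -3.4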